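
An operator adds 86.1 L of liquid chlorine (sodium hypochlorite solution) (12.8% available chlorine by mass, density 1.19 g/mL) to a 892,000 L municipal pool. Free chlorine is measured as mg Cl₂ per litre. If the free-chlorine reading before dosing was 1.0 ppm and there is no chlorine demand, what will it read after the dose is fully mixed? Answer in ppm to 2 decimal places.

15.70 ppm

Mass of solution: 86.1 L × 1000 mL/L × 1.19 g/mL = 102,500 g.
Available chlorine delivered: 102,500 g × 0.128 = 13,110 g as Cl₂.
Concentration rise: 13,110 g / 892,000 L = 14.7 mg/L = 14.70 ppm.
Final FC: 1.0 + 14.70 = 15.70 ppm.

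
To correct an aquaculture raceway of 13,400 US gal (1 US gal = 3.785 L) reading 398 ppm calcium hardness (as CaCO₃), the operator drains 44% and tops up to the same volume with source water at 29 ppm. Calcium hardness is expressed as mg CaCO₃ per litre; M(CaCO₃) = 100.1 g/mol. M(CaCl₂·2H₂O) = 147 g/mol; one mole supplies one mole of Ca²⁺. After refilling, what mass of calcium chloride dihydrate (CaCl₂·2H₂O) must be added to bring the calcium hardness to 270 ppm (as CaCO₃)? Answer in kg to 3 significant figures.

2.56 kg

Volume: 13,400 US gal × 3.785 L/gal = 50,719 L.
After draining 44% and refilling: 398 × 0.56 + 29 × 0.44 = 235.64 ppm.
Deficit to target: 270 − 235.64 = 34.36 mg/L.
As CaCO₃: 34.36 mg/L × 50,719 L = 1743 g; ÷ 100.1 = 17.41 mol Ca²⁺.
Mass: 17.41 × 147 = 2559 g.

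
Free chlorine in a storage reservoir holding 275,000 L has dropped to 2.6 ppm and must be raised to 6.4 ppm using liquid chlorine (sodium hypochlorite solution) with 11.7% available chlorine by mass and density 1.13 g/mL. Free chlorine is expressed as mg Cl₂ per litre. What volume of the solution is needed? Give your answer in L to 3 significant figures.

Chlorine deficit: 6.4 − 2.6 = 3.8 ppm = 3.8 mg/L as Cl₂.
Cl₂ equivalent needed: 3.8 mg/L × 275,000 L = 1,045,000 mg = 1045 g.
Product at 11.7% available chlorine: 1045 / 0.117 = 8932 g.
Volume at density 1.13 g/mL: 8932 g ÷ 1.13 g/mL = 7904 mL.

7.90 L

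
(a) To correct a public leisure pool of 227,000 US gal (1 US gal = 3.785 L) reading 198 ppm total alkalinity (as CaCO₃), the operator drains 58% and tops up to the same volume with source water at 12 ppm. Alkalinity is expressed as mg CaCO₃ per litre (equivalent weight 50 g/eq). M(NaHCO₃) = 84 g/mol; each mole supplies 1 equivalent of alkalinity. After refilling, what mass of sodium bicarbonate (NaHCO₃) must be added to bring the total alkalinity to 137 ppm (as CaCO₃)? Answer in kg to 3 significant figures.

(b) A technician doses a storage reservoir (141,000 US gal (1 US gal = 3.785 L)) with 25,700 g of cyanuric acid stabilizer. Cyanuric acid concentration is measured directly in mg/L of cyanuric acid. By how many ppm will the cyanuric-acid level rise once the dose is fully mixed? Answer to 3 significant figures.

(a) 67.7 kg; (b) 48.2 ppm

(a) Volume: 227,000 US gal × 3.785 L/gal = 859,195 L.
(a) After draining 58% and refilling: 198 × 0.42 + 12 × 0.58 = 90.12 ppm.
(a) Deficit to target: 137 − 90.12 = 46.88 mg/L.
(a) As CaCO₃: 46.88 mg/L × 859,195 L = 40,280 g; ÷ 50 g/eq ÷ 1 = 805.6 mol NaHCO₃.
(a) Mass: 805.6 × 84 = 67,670 g.

(b) Volume: 141,000 US gal × 3.785 L/gal = 533,685 L.
(b) Rise: 25,700 g / 533,685 L × 1000 = 48.16 mg/L.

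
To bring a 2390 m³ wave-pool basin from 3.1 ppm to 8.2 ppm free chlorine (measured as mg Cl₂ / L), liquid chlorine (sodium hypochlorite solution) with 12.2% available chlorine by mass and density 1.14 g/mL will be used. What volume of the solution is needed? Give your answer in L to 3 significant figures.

87.6 L

Volume: 2390 m³ = 2,390,000 L.
Chlorine deficit: 8.2 − 3.1 = 5.1 ppm = 5.1 mg/L as Cl₂.
Cl₂ equivalent needed: 5.1 mg/L × 2,390,000 L = 12,190,000 mg = 12,190 g.
Product at 12.2% available chlorine: 12,190 / 0.122 = 99,910 g.
Volume at density 1.14 g/mL: 99,910 g ÷ 1.14 g/mL = 87,640 mL.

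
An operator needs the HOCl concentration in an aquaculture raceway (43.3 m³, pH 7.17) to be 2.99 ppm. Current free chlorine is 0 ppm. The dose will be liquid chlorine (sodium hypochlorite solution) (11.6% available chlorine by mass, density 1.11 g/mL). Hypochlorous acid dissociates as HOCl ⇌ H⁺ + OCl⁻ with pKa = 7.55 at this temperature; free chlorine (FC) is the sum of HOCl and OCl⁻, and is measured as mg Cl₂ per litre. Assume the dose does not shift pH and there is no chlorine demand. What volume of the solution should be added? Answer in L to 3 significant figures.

1.42 L

Volume: 43.3 m³ = 43,300 L.
[OCl⁻]/[HOCl] = 10^(pH − pKa) = 10^(7.17 − 7.55) = 0.4169; fraction as HOCl = 1/(1 + 0.4169) = 0.7058.
Free chlorine required for 2.99 ppm HOCl: 2.99 / 0.7058 = 4.236 ppm.
FC to add: 4.236 − 0 = 4.236 mg/L as Cl₂.
Cl₂ equivalent: 4.236 mg/L × 43,300 L = 183.4 g.
Product at 11.6% available Cl: 183.4 / 0.116 = 1581 g.
Volume: 1581 g ÷ 1.11 g/mL = 1425 mL.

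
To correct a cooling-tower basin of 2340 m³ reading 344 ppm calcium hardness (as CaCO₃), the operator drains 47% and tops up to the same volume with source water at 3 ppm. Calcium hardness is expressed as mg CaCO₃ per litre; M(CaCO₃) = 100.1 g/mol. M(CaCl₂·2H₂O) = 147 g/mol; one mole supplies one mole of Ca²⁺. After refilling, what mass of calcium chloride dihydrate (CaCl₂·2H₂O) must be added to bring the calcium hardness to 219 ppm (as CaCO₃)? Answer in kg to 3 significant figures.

Volume: 2340 m³ = 2,340,000 L.
After draining 47% and refilling: 344 × 0.53 + 3 × 0.47 = 183.73 ppm.
Deficit to target: 219 − 183.73 = 35.27 mg/L.
As CaCO₃: 35.27 mg/L × 2,340,000 L = 82,530 g; ÷ 100.1 = 824.5 mol Ca²⁺.
Mass: 824.5 × 147 = 121,200 g.

121 kg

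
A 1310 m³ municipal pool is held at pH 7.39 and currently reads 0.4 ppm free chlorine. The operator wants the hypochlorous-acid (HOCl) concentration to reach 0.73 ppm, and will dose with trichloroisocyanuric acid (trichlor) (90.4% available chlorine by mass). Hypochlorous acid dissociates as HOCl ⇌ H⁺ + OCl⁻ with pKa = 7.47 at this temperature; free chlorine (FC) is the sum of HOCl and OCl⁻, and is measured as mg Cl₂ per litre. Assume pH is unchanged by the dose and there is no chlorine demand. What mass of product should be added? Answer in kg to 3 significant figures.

1.36 kg

Volume: 1310 m³ = 1,310,000 L.
[OCl⁻]/[HOCl] = 10^(pH − pKa) = 10^(7.39 − 7.47) = 0.8318; fraction as HOCl = 1/(1 + 0.8318) = 0.5459.
Free chlorine required for 0.73 ppm HOCl: 0.73 / 0.5459 = 1.337 ppm.
FC to add: 1.337 − 0.4 = 0.9372 mg/L as Cl₂.
Cl₂ equivalent: 0.9372 mg/L × 1,310,000 L = 1228 g.
Product at 90.4% available Cl: 1228 / 0.904 = 1358 g.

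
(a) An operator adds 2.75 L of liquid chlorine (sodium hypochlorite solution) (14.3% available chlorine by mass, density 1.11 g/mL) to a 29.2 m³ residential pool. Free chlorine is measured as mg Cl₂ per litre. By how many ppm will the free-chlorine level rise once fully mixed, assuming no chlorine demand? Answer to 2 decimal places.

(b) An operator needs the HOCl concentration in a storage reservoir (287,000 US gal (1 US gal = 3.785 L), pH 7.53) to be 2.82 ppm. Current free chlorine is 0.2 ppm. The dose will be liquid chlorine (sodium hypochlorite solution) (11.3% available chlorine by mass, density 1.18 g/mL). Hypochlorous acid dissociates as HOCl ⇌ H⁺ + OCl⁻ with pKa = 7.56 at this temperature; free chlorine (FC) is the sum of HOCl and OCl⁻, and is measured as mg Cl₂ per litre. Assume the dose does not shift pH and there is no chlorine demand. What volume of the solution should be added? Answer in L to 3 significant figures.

(a) Volume: 29.2 m³ = 29,200 L.
(a) Mass of solution: 2.75 L × 1000 mL/L × 1.11 g/mL = 3053 g.
(a) Available chlorine delivered: 3053 g × 0.143 = 436.5 g as Cl₂.
(a) Concentration rise: 436.5 g / 29,200 L = 14.95 mg/L = 14.95 ppm.

(b) Volume: 287,000 US gal × 3.785 L/gal = 1,086,295 L.
(b) [OCl⁻]/[HOCl] = 10^(pH − pKa) = 10^(7.53 − 7.56) = 0.9333; fraction as HOCl = 1/(1 + 0.9333) = 0.5173.
(b) Free chlorine required for 2.82 ppm HOCl: 2.82 / 0.5173 = 5.452 ppm.
(b) FC to add: 5.452 − 0.2 = 5.252 mg/L as Cl₂.
(b) Cl₂ equivalent: 5.252 mg/L × 1,086,295 L = 5705 g.
(b) Product at 11.3% available Cl: 5705 / 0.113 = 50,490 g.
(b) Volume: 50,490 g ÷ 1.18 g/mL = 42,790 mL.

(a) 14.95 ppm; (b) 42.8 L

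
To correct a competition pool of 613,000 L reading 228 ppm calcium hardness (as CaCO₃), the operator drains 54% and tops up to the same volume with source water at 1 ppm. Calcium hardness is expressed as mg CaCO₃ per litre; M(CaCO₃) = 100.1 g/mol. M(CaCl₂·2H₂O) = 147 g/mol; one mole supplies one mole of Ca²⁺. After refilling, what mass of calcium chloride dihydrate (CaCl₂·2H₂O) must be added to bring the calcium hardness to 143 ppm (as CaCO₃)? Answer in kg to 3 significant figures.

33.8 kg

After draining 54% and refilling: 228 × 0.46 + 1 × 0.54 = 105.42 ppm.
Deficit to target: 143 − 105.42 = 37.58 mg/L.
As CaCO₃: 37.58 mg/L × 613,000 L = 23,040 g; ÷ 100.1 = 230.1 mol Ca²⁺.
Mass: 230.1 × 147 = 33,830 g.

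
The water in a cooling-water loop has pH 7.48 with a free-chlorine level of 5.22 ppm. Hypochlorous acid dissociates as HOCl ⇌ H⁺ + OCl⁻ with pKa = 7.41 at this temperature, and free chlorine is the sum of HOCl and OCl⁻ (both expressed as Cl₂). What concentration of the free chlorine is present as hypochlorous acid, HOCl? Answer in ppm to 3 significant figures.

[OCl⁻]/[HOCl] = 10^(pH − pKa) = 10^(7.48 − 7.41) = 10^0.07 = 1.175.
Fraction as HOCl = 1 / (1 + 1.175) = 0.4598.
HOCl = 0.4598 × 5.22 ppm = 2.4 ppm.

2.40 ppm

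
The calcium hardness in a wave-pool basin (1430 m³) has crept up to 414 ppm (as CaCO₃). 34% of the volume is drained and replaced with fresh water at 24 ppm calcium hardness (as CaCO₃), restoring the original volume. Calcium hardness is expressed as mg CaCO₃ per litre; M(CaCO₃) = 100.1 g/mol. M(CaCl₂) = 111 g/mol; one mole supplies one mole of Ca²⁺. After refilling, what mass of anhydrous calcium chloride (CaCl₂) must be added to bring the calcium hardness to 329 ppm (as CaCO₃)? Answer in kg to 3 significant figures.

Volume: 1430 m³ = 1,430,000 L.
After draining 34% and refilling: 414 × 0.66 + 24 × 0.34 = 281.4 ppm.
Deficit to target: 329 − 281.4 = 47.6 mg/L.
As CaCO₃: 47.6 mg/L × 1,430,000 L = 68,070 g; ÷ 100.1 = 680 mol Ca²⁺.
Mass: 680 × 111 = 75,480 g.

75.5 kg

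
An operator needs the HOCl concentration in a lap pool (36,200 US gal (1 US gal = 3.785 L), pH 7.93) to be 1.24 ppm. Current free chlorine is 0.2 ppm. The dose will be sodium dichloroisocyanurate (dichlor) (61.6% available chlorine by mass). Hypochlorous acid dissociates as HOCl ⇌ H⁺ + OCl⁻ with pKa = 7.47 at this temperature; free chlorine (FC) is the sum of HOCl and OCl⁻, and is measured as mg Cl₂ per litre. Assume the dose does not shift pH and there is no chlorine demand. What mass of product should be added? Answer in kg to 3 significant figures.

Volume: 36,200 US gal × 3.785 L/gal = 137,017 L.
[OCl⁻]/[HOCl] = 10^(pH − pKa) = 10^(7.93 − 7.47) = 2.884; fraction as HOCl = 1/(1 + 2.884) = 0.2575.
Free chlorine required for 1.24 ppm HOCl: 1.24 / 0.2575 = 4.816 ppm.
FC to add: 4.816 − 0.2 = 4.616 mg/L as Cl₂.
Cl₂ equivalent: 4.616 mg/L × 137,017 L = 632.5 g.
Product at 61.6% available Cl: 632.5 / 0.616 = 1027 g.

1.03 kg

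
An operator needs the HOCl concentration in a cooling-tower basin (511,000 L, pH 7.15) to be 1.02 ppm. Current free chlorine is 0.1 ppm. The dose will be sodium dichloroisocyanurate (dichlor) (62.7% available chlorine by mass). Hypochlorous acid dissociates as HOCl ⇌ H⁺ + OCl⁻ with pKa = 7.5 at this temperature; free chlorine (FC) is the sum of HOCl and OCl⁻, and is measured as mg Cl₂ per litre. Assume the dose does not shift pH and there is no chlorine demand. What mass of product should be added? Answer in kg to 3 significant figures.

1.12 kg

[OCl⁻]/[HOCl] = 10^(pH − pKa) = 10^(7.15 − 7.5) = 0.4467; fraction as HOCl = 1/(1 + 0.4467) = 0.6912.
Free chlorine required for 1.02 ppm HOCl: 1.02 / 0.6912 = 1.476 ppm.
FC to add: 1.476 − 0.1 = 1.376 mg/L as Cl₂.
Cl₂ equivalent: 1.376 mg/L × 511,000 L = 702.9 g.
Product at 62.7% available Cl: 702.9 / 0.627 = 1121 g.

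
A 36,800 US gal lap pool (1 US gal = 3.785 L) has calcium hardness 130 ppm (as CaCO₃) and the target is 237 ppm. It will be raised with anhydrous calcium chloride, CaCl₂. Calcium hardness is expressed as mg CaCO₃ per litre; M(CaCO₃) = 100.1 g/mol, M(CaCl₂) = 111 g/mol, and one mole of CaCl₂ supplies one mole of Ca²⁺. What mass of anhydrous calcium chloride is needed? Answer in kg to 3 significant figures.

16.5 kg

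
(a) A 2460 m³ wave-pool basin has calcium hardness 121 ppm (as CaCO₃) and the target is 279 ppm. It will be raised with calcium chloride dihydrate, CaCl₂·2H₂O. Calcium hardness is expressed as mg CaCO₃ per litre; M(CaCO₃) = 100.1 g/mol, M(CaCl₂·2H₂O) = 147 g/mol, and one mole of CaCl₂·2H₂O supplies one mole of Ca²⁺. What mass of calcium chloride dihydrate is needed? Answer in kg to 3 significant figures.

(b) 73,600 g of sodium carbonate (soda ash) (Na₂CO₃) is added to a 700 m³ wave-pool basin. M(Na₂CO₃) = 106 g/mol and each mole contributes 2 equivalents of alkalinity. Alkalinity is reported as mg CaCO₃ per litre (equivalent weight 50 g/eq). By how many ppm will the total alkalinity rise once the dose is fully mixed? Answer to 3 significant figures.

(a) 571 kg; (b) 99.2 ppm

(a) Volume: 2460 m³ = 2,460,000 L.
(a) Hardness to add: (279 − 121) = 158 mg/L as CaCO₃ × 2,460,000 L = 388,700 g as CaCO₃.
(a) Moles of Ca²⁺ (1 mol Ca²⁺ ≡ 1 mol CaCO₃): 388,700 / 100.1 g/mol = 3883 mol.
(a) Mass of CaCl₂·2H₂O: 3883 × 147 = 570,800 g.

(b) Volume: 700 m³ = 700,000 L.
(b) Moles of Na₂CO₃: 73,600 g ÷ 106 g/mol = 694.3 mol → 1389 eq of alkalinity.
(b) As CaCO₃: 1389 eq × 50 g/eq = 69,430 g.
(b) Rise: 69,430 g / 700,000 L × 1000 = 99.19 mg/L.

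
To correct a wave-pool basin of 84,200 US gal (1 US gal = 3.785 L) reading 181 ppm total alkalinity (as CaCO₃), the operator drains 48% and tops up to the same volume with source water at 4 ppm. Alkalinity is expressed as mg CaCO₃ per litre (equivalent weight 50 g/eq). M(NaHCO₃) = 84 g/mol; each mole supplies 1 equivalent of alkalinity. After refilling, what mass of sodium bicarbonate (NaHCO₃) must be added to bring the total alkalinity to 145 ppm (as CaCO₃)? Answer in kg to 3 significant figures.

26.2 kg

Volume: 84,200 US gal × 3.785 L/gal = 318,697 L.
After draining 48% and refilling: 181 × 0.52 + 4 × 0.48 = 96.04 ppm.
Deficit to target: 145 − 96.04 = 48.96 mg/L.
As CaCO₃: 48.96 mg/L × 318,697 L = 15,600 g; ÷ 50 g/eq ÷ 1 = 312.1 mol NaHCO₃.
Mass: 312.1 × 84 = 26,210 g.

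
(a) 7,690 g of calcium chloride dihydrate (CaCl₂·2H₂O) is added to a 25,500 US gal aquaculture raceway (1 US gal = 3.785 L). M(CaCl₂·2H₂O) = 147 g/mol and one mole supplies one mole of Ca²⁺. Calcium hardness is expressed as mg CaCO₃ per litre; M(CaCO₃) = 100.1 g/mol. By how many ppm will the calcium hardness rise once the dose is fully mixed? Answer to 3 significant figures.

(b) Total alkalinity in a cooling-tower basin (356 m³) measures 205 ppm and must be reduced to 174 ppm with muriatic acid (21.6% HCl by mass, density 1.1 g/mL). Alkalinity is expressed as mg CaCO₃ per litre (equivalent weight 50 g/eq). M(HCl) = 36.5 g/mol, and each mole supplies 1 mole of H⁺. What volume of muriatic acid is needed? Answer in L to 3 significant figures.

(a) Volume: 25,500 US gal × 3.785 L/gal = 96,518 L.
(a) Moles of Ca²⁺: 7,690 g ÷ 147 g/mol = 52.31 mol.
(a) As CaCO₃: 52.31 mol × 100.1 g/mol = 5237 g.
(a) Rise: 5237 g / 96,518 L × 1000 = 54.25 mg/L.

(b) Volume: 356 m³ = 356,000 L.
(b) Alkalinity to neutralize: (205 − 174) = 31 mg/L as CaCO₃ × 356,000 L = 11,040 g as CaCO₃.
(b) Equivalents of H⁺ required: 11,040 ÷ 50 g/eq = 220.7 eq = 220.7 mol HCl.
(b) Mass of HCl: 220.7 × 36.5 = 8056 g.
(b) Mass of 21.6% solution: 8056 / 0.216 = 37,300 g.
(b) Volume: 37,300 g ÷ 1.1 g/mL = 33,910 mL.

(a) 54.3 ppm; (b) 33.9 L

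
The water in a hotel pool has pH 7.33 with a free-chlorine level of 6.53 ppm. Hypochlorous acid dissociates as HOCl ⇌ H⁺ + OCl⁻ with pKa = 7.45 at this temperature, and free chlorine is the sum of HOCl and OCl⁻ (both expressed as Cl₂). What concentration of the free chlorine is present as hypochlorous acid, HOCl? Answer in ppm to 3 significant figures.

[OCl⁻]/[HOCl] = 10^(pH − pKa) = 10^(7.33 − 7.45) = 10^-0.12 = 0.7586.
Fraction as HOCl = 1 / (1 + 0.7586) = 0.5686.
HOCl = 0.5686 × 6.53 ppm = 3.713 ppm.

3.71 ppm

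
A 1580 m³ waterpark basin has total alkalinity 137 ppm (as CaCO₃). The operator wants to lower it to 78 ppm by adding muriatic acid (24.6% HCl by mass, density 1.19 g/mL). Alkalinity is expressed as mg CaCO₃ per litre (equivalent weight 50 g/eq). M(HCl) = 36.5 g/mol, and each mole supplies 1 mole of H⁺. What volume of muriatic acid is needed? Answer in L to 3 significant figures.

Volume: 1580 m³ = 1,580,000 L.
Alkalinity to neutralize: (137 − 78) = 59 mg/L as CaCO₃ × 1,580,000 L = 93,220 g as CaCO₃.
Equivalents of H⁺ required: 93,220 ÷ 50 g/eq = 1864 eq = 1864 mol HCl.
Mass of HCl: 1864 × 36.5 = 68,050 g.
Mass of 24.6% solution: 68,050 / 0.246 = 276,600 g.
Volume: 276,600 g ÷ 1.19 g/mL = 232,500 mL.

232 L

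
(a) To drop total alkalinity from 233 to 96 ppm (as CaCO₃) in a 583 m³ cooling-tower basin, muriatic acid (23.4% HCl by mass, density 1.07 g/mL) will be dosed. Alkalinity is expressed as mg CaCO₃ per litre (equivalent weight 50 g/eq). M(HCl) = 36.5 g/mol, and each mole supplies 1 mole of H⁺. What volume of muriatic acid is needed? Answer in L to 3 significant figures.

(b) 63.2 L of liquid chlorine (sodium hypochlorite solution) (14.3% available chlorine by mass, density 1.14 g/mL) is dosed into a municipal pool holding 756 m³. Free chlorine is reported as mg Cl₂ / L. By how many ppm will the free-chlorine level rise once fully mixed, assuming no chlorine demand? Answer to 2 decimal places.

(a) Volume: 583 m³ = 583,000 L.
(a) Alkalinity to neutralize: (233 − 96) = 137 mg/L as CaCO₃ × 583,000 L = 79,870 g as CaCO₃.
(a) Equivalents of H⁺ required: 79,870 ÷ 50 g/eq = 1597 eq = 1597 mol HCl.
(a) Mass of HCl: 1597 × 36.5 = 58,310 g.
(a) Mass of 23.4% solution: 58,310 / 0.234 = 249,200 g.
(a) Volume: 249,200 g ÷ 1.07 g/mL = 232,900 mL.

(b) Volume: 756 m³ = 756,000 L.
(b) Mass of solution: 63.2 L × 1000 mL/L × 1.14 g/mL = 72,050 g.
(b) Available chlorine delivered: 72,050 g × 0.143 = 10,300 g as Cl₂.
(b) Concentration rise: 10,300 g / 756,000 L = 13.63 mg/L = 13.63 ppm.

(a) 233 L; (b) 13.63 ppm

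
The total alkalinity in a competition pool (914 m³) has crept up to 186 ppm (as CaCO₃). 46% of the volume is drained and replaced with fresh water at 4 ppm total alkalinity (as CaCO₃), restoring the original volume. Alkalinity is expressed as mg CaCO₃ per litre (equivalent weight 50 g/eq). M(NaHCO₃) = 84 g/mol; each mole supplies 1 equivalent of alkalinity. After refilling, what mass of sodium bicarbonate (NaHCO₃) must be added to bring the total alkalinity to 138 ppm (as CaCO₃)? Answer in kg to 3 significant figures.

54.8 kg

Volume: 914 m³ = 914,000 L.
After draining 46% and refilling: 186 × 0.54 + 4 × 0.46 = 102.28 ppm.
Deficit to target: 138 − 102.28 = 35.72 mg/L.
As CaCO₃: 35.72 mg/L × 914,000 L = 32,650 g; ÷ 50 g/eq ÷ 1 = 653 mol NaHCO₃.
Mass: 653 × 84 = 54,850 g.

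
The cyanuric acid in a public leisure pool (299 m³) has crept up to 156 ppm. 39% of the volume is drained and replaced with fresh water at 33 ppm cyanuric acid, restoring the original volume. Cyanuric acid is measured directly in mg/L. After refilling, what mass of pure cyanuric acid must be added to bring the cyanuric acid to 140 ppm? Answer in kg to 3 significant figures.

9.56 kg

Volume: 299 m³ = 299,000 L.
After draining 39% and refilling: 156 × 0.61 + 33 × 0.39 = 108.03 ppm.
Deficit to target: 140 − 108.03 = 31.97 mg/L.
Mass: 31.97 mg/L × 299,000 L = 9559 g cyanuric acid.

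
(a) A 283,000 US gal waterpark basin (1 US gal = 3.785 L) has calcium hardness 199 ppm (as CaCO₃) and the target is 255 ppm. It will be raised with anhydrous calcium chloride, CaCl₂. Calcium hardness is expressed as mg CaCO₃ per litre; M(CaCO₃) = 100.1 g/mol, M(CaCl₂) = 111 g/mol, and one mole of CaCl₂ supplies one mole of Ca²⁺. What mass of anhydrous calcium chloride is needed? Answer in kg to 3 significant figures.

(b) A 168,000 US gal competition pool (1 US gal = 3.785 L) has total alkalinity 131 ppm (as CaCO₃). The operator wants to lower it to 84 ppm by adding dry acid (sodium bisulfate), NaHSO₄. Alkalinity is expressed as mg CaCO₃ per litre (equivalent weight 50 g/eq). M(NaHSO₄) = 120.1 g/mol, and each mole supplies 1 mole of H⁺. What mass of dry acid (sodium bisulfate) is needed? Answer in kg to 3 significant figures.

(a) Volume: 283,000 US gal × 3.785 L/gal = 1,071,155 L.
(a) Hardness to add: (255 − 199) = 56 mg/L as CaCO₃ × 1,071,155 L = 59,980 g as CaCO₃.
(a) Moles of Ca²⁺ (1 mol Ca²⁺ ≡ 1 mol CaCO₃): 59,980 / 100.1 g/mol = 599.2 mol.
(a) Mass of CaCl₂: 599.2 × 111 = 66,520 g.

(b) Volume: 168,000 US gal × 3.785 L/gal = 635,880 L.
(b) Alkalinity to neutralize: (131 − 84) = 47 mg/L as CaCO₃ × 635,880 L = 29,890 g as CaCO₃.
(b) Equivalents of H⁺ required: 29,890 ÷ 50 g/eq = 597.7 eq = 597.7 mol NaHSO₄.
(b) Mass of NaHSO₄: 597.7 × 120.1 = 71,790 g.

(a) 66.5 kg; (b) 71.8 kg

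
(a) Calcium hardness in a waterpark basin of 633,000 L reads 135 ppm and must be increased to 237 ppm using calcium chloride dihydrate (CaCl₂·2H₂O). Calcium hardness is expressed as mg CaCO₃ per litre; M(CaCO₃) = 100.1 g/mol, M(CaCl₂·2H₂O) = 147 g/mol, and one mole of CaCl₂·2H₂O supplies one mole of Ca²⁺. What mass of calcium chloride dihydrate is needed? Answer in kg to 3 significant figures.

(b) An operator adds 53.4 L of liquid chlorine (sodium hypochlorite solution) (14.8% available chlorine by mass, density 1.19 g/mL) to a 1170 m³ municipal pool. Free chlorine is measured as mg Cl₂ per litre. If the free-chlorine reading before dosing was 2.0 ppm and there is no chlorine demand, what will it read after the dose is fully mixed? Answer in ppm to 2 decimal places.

(a) 94.8 kg; (b) 10.04 ppm

(a) Hardness to add: (237 − 135) = 102 mg/L as CaCO₃ × 633,000 L = 64,570 g as CaCO₃.
(a) Moles of Ca²⁺ (1 mol Ca²⁺ ≡ 1 mol CaCO₃): 64,570 / 100.1 g/mol = 645 mol.
(a) Mass of CaCl₂·2H₂O: 645 × 147 = 94,820 g.

(b) Volume: 1170 m³ = 1,170,000 L.
(b) Mass of solution: 53.4 L × 1000 mL/L × 1.19 g/mL = 63,550 g.
(b) Available chlorine delivered: 63,550 g × 0.148 = 9405 g as Cl₂.
(b) Concentration rise: 9405 g / 1,170,000 L = 8.038 mg/L = 8.04 ppm.
(b) Final FC: 2.0 + 8.04 = 10.04 ppm.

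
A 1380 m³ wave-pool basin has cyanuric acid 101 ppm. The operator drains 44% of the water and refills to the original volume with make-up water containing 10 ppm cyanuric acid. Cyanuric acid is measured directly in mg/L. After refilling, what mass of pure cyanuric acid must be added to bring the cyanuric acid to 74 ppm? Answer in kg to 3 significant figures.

18.0 kg

Volume: 1380 m³ = 1,380,000 L.
After draining 44% and refilling: 101 × 0.56 + 10 × 0.44 = 60.96 ppm.
Deficit to target: 74 − 60.96 = 13.04 mg/L.
Mass: 13.04 mg/L × 1,380,000 L = 18,000 g cyanuric acid.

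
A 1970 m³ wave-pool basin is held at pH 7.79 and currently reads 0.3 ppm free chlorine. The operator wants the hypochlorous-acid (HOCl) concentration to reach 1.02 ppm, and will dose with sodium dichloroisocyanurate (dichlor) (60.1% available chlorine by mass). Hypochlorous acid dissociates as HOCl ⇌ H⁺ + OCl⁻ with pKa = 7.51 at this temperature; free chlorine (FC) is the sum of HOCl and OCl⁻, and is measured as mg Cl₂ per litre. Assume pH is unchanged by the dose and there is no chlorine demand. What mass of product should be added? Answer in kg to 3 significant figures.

8.73 kg

Volume: 1970 m³ = 1,970,000 L.
[OCl⁻]/[HOCl] = 10^(pH − pKa) = 10^(7.79 − 7.51) = 1.905; fraction as HOCl = 1/(1 + 1.905) = 0.3442.
Free chlorine required for 1.02 ppm HOCl: 1.02 / 0.3442 = 2.964 ppm.
FC to add: 2.964 − 0.3 = 2.664 mg/L as Cl₂.
Cl₂ equivalent: 2.664 mg/L × 1,970,000 L = 5247 g.
Product at 60.1% available Cl: 5247 / 0.601 = 8731 g.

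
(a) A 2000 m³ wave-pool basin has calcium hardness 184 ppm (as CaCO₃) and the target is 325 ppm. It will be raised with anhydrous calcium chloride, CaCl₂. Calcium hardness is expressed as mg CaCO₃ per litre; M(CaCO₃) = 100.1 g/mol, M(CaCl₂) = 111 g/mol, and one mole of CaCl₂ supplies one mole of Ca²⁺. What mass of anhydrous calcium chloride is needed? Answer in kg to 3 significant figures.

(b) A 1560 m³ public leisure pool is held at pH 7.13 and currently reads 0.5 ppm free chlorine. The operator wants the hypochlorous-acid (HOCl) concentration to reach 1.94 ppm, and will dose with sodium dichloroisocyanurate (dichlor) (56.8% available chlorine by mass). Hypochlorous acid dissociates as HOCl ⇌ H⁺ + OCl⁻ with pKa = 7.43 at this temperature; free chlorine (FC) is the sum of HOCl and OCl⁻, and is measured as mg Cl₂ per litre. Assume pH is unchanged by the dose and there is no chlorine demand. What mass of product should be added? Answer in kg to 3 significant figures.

(a) 313 kg; (b) 6.63 kg

(a) Volume: 2000 m³ = 2,000,000 L.
(a) Hardness to add: (325 − 184) = 141 mg/L as CaCO₃ × 2,000,000 L = 282,000 g as CaCO₃.
(a) Moles of Ca²⁺ (1 mol Ca²⁺ ≡ 1 mol CaCO₃): 282,000 / 100.1 g/mol = 2817 mol.
(a) Mass of CaCl₂: 2817 × 111 = 312,700 g.

(b) Volume: 1560 m³ = 1,560,000 L.
(b) [OCl⁻]/[HOCl] = 10^(pH − pKa) = 10^(7.13 − 7.43) = 0.5012; fraction as HOCl = 1/(1 + 0.5012) = 0.6661.
(b) Free chlorine required for 1.94 ppm HOCl: 1.94 / 0.6661 = 2.912 ppm.
(b) FC to add: 2.912 − 0.5 = 2.412 mg/L as Cl₂.
(b) Cl₂ equivalent: 2.412 mg/L × 1,560,000 L = 3763 g.
(b) Product at 56.8% available Cl: 3763 / 0.568 = 6625 g.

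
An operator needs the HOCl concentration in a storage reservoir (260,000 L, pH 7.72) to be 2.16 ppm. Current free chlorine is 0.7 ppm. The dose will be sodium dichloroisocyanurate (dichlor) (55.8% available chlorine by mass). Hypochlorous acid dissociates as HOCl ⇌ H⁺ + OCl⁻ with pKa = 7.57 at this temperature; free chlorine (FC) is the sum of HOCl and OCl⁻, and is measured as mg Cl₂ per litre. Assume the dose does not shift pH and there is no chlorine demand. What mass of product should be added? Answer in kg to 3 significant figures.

[OCl⁻]/[HOCl] = 10^(pH − pKa) = 10^(7.72 − 7.57) = 1.413; fraction as HOCl = 1/(1 + 1.413) = 0.4145.
Free chlorine required for 2.16 ppm HOCl: 2.16 / 0.4145 = 5.211 ppm.
FC to add: 5.211 − 0.7 = 4.511 mg/L as Cl₂.
Cl₂ equivalent: 4.511 mg/L × 260,000 L = 1173 g.
Product at 55.8% available Cl: 1173 / 0.558 = 2102 g.

2.10 kg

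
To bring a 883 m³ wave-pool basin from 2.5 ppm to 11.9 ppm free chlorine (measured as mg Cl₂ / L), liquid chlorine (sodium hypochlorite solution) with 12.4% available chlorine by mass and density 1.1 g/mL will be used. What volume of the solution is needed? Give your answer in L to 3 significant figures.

Volume: 883 m³ = 883,000 L.
Chlorine deficit: 11.9 − 2.5 = 9.4 ppm = 9.4 mg/L as Cl₂.
Cl₂ equivalent needed: 9.4 mg/L × 883,000 L = 8,300,000 mg = 8300 g.
Product at 12.4% available chlorine: 8300 / 0.124 = 66,940 g.
Volume at density 1.1 g/mL: 66,940 g ÷ 1.1 g/mL = 60,850 mL.

60.9 L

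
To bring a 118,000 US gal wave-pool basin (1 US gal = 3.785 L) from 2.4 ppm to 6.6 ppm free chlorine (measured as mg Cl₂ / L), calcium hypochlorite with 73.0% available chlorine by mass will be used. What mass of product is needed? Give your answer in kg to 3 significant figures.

2.57 kg

Volume: 118,000 US gal × 3.785 L/gal = 446,630 L.
Chlorine deficit: 6.6 − 2.4 = 4.2 ppm = 4.2 mg/L as Cl₂.
Cl₂ equivalent needed: 4.2 mg/L × 446,630 L = 1,876,000 mg = 1876 g.
Product at 73.0% available chlorine: 1876 / 0.73 = 2570 g.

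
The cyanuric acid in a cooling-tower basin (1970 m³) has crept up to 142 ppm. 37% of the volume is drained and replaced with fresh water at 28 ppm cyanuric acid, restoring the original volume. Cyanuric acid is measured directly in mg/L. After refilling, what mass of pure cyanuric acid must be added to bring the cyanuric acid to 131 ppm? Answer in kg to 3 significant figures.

Volume: 1970 m³ = 1,970,000 L.
After draining 37% and refilling: 142 × 0.63 + 28 × 0.37 = 99.82 ppm.
Deficit to target: 131 − 99.82 = 31.18 mg/L.
Mass: 31.18 mg/L × 1,970,000 L = 61,420 g cyanuric acid.

61.4 kg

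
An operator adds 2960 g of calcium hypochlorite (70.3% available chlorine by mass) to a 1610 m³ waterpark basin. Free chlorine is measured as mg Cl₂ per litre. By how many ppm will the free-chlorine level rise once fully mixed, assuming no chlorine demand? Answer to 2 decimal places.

1.29 ppm

Volume: 1610 m³ = 1,610,000 L.
Available chlorine delivered: 2960 g × 0.703 = 2081 g as Cl₂.
Concentration rise: 2081 g / 1,610,000 L = 1.292 mg/L = 1.29 ppm.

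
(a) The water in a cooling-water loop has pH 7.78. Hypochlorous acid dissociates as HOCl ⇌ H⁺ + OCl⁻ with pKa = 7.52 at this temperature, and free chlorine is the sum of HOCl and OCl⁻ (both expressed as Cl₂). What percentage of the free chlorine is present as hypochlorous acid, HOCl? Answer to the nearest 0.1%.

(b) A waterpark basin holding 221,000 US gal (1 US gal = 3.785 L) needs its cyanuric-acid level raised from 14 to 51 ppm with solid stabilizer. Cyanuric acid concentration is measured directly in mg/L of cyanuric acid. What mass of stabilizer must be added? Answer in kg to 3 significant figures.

(a) [OCl⁻]/[HOCl] = 10^(pH − pKa) = 10^(7.78 − 7.52) = 10^0.26 = 1.82.
(a) Fraction as HOCl = 1 / (1 + 1.82) = 0.3546.

(b) Volume: 221,000 US gal × 3.785 L/gal = 836,485 L.
(b) CYA to add: (51 − 14) = 37 mg/L × 836,485 L = 30,950 g cyanuric acid.

(a) 35.5%; (b) 30.9 kg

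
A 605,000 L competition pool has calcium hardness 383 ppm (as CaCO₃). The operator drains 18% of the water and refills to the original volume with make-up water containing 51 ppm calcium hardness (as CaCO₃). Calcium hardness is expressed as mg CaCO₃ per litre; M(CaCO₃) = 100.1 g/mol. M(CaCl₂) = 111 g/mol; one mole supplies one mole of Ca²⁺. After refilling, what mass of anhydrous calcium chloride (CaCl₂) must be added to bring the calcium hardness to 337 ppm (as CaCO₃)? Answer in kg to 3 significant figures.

9.23 kg

After draining 18% and refilling: 383 × 0.82 + 51 × 0.18 = 323.24 ppm.
Deficit to target: 337 − 323.24 = 13.76 mg/L.
As CaCO₃: 13.76 mg/L × 605,000 L = 8325 g; ÷ 100.1 = 83.16 mol Ca²⁺.
Mass: 83.16 × 111 = 9231 g.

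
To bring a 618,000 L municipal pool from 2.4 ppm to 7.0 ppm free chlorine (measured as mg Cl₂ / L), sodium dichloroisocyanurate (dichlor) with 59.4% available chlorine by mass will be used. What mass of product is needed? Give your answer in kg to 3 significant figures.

4.79 kg

Chlorine deficit: 7.0 − 2.4 = 4.6 ppm = 4.6 mg/L as Cl₂.
Cl₂ equivalent needed: 4.6 mg/L × 618,000 L = 2,843,000 mg = 2843 g.
Product at 59.4% available chlorine: 2843 / 0.594 = 4786 g.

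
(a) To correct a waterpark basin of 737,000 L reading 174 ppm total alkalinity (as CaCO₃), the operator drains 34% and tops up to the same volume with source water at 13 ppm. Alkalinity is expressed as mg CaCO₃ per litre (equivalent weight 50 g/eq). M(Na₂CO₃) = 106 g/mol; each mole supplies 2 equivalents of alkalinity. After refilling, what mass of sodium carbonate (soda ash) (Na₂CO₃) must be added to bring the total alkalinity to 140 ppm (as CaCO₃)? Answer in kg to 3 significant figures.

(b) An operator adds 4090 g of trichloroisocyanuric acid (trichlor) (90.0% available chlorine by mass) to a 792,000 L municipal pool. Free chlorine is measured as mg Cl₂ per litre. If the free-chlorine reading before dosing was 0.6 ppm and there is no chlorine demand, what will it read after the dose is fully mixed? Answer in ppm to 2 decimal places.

(a) 16.2 kg; (b) 5.25 ppm

(a) After draining 34% and refilling: 174 × 0.66 + 13 × 0.34 = 119.26 ppm.
(a) Deficit to target: 140 − 119.26 = 20.74 mg/L.
(a) As CaCO₃: 20.74 mg/L × 737,000 L = 15,290 g; ÷ 50 g/eq ÷ 2 = 152.9 mol Na₂CO₃.
(a) Mass: 152.9 × 106 = 16,200 g.

(b) Available chlorine delivered: 4090 g × 0.9 = 3681 g as Cl₂.
(b) Concentration rise: 3681 g / 792,000 L = 4.648 mg/L = 4.65 ppm.
(b) Final FC: 0.6 + 4.65 = 5.25 ppm.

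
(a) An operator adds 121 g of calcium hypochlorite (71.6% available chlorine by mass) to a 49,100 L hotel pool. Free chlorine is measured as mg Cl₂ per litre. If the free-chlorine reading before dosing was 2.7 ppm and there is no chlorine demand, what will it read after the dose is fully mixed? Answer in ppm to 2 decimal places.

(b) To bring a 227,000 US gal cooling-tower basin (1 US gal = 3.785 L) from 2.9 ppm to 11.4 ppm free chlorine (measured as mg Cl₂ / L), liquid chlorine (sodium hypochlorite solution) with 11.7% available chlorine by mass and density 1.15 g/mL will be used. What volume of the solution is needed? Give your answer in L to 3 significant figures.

(a) Available chlorine delivered: 121 g × 0.716 = 86.64 g as Cl₂.
(a) Concentration rise: 86.64 g / 49,100 L = 1.764 mg/L = 1.76 ppm.
(a) Final FC: 2.7 + 1.76 = 4.46 ppm.

(b) Volume: 227,000 US gal × 3.785 L/gal = 859,195 L.
(b) Chlorine deficit: 11.4 − 2.9 = 8.5 ppm = 8.5 mg/L as Cl₂.
(b) Cl₂ equivalent needed: 8.5 mg/L × 859,195 L = 7,303,000 mg = 7303 g.
(b) Product at 11.7% available chlorine: 7303 / 0.117 = 62,420 g.
(b) Volume at density 1.15 g/mL: 62,420 g ÷ 1.15 g/mL = 54,280 mL.

(a) 4.46 ppm; (b) 54.3 L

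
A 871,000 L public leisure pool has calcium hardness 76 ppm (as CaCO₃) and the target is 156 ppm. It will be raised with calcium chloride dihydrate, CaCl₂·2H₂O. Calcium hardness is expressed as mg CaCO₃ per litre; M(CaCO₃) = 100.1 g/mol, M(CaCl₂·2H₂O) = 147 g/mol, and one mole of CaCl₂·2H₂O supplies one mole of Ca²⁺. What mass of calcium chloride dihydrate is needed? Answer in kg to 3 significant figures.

Hardness to add: (156 − 76) = 80 mg/L as CaCO₃ × 871,000 L = 69,680 g as CaCO₃.
Moles of Ca²⁺ (1 mol Ca²⁺ ≡ 1 mol CaCO₃): 69,680 / 100.1 g/mol = 696.1 mol.
Mass of CaCl₂·2H₂O: 696.1 × 147 = 102,300 g.

102 kg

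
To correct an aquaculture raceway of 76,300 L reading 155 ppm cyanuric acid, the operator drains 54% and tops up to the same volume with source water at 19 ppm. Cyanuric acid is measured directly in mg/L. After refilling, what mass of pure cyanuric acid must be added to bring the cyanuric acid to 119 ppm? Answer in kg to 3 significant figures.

After draining 54% and refilling: 155 × 0.46 + 19 × 0.54 = 81.56 ppm.
Deficit to target: 119 − 81.56 = 37.44 mg/L.
Mass: 37.44 mg/L × 76,300 L = 2857 g cyanuric acid.

2.86 kg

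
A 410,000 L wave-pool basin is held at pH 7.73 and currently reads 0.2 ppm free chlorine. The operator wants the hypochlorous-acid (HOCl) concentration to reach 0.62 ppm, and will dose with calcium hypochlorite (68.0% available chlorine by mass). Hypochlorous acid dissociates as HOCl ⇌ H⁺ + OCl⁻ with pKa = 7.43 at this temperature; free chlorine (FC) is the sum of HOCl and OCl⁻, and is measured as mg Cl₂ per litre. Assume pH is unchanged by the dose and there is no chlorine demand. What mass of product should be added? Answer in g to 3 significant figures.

999 g

[OCl⁻]/[HOCl] = 10^(pH − pKa) = 10^(7.73 − 7.43) = 1.995; fraction as HOCl = 1/(1 + 1.995) = 0.3339.
Free chlorine required for 0.62 ppm HOCl: 0.62 / 0.3339 = 1.857 ppm.
FC to add: 1.857 − 0.2 = 1.657 mg/L as Cl₂.
Cl₂ equivalent: 1.657 mg/L × 410,000 L = 679.4 g.
Product at 68.0% available Cl: 679.4 / 0.68 = 999.1 g.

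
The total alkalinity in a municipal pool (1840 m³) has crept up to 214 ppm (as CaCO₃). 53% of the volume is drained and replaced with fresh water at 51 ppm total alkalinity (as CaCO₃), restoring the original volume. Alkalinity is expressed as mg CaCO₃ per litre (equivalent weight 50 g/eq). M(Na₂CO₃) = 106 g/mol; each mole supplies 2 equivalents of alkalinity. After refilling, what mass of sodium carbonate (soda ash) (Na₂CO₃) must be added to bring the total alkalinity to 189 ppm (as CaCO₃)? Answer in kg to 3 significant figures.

Volume: 1840 m³ = 1,840,000 L.
After draining 53% and refilling: 214 × 0.47 + 51 × 0.53 = 127.61 ppm.
Deficit to target: 189 − 127.61 = 61.39 mg/L.
As CaCO₃: 61.39 mg/L × 1,840,000 L = 113,000 g; ÷ 50 g/eq ÷ 2 = 1130 mol Na₂CO₃.
Mass: 1130 × 106 = 119,700 g.

120 kg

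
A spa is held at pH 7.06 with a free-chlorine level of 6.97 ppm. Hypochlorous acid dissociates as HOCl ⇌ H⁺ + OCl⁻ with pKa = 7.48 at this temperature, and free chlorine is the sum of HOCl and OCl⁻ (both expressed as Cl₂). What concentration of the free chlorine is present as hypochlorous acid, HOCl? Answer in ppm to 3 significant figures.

5.05 ppm

[OCl⁻]/[HOCl] = 10^(pH − pKa) = 10^(7.06 − 7.48) = 10^-0.42 = 0.3802.
Fraction as HOCl = 1 / (1 + 0.3802) = 0.7245.
HOCl = 0.7245 × 6.97 ppm = 5.05 ppm.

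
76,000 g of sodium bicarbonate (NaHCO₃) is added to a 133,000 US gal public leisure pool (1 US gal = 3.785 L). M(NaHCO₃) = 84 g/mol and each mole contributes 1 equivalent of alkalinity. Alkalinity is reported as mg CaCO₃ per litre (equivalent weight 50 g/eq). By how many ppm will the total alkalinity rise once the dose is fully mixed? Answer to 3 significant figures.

Volume: 133,000 US gal × 3.785 L/gal = 503,405 L.
Moles of NaHCO₃: 76,000 g ÷ 84 g/mol = 904.8 mol → 904.8 eq of alkalinity.
As CaCO₃: 904.8 eq × 50 g/eq = 45,240 g.
Rise: 45,240 g / 503,405 L × 1000 = 89.86 mg/L.

89.9 ppm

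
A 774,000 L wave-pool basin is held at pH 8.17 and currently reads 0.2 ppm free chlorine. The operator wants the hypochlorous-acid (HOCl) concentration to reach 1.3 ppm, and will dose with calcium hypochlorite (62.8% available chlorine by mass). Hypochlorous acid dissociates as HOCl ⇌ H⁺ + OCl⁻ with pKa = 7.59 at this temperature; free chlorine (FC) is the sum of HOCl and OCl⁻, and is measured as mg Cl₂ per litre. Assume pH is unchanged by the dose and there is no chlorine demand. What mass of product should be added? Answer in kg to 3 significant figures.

7.45 kg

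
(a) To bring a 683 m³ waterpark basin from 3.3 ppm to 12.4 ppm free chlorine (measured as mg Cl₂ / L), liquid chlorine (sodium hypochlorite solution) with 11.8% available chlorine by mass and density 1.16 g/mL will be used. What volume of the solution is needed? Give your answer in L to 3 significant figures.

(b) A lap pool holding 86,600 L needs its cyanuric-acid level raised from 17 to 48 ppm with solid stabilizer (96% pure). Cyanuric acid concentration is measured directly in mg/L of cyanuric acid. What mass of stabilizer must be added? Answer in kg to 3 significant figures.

(a) 45.4 L; (b) 2.80 kg

(a) Volume: 683 m³ = 683,000 L.
(a) Chlorine deficit: 12.4 − 3.3 = 9.1 ppm = 9.1 mg/L as Cl₂.
(a) Cl₂ equivalent needed: 9.1 mg/L × 683,000 L = 6,215,000 mg = 6215 g.
(a) Product at 11.8% available chlorine: 6215 / 0.118 = 52,670 g.
(a) Volume at density 1.16 g/mL: 52,670 g ÷ 1.16 g/mL = 45,410 mL.

(b) CYA to add: (48 − 17) = 31 mg/L × 86,600 L = 2685 g cyanuric acid.
(b) At 96% purity: 2685 / 0.96 = 2796 g product.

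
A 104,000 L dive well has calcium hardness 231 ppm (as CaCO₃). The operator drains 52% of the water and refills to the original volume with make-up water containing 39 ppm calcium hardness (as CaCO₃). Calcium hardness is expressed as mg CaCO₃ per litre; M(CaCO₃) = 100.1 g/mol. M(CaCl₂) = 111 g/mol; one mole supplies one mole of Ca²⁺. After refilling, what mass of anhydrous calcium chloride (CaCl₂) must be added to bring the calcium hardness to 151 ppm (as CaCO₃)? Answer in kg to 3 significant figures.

After draining 52% and refilling: 231 × 0.48 + 39 × 0.52 = 131.16 ppm.
Deficit to target: 151 − 131.16 = 19.84 mg/L.
As CaCO₃: 19.84 mg/L × 104,000 L = 2063 g; ÷ 100.1 = 20.61 mol Ca²⁺.
Mass: 20.61 × 111 = 2288 g.

2.29 kg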